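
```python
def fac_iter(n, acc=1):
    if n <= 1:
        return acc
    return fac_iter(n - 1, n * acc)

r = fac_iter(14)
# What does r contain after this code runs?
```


fac_iter(14, 1)
= fac_iter(13, 14 * 1) = fac_iter(13, 14)
= fac_iter(12, 13 * 14) = fac_iter(12, 182)
= fac_iter(11, 12 * 182) = fac_iter(11, 2184)
= fac_iter(10, 11 * 2184) = fac_iter(10, 24024)
= fac_iter(9, 10 * 24024) = fac_iter(9, 240240)
= fac_iter(8, 9 * 240240) = fac_iter(8, 2162160)
= fac_iter(7, 8 * 2162160) = fac_iter(7, 17297280)
= fac_iter(6, 7 * 17297280) = fac_iter(6, 121080960)
= fac_iter(5, 6 * 121080960) = fac_iter(5, 726485760)
= fac_iter(4, 5 * 726485760) = fac_iter(4, 3632428800)
= fac_iter(3, 4 * 3632428800) = fac_iter(3, 14529715200)
= fac_iter(2, 3 * 14529715200) = fac_iter(2, 43589145600)
= fac_iter(1, 2 * 43589145600) = fac_iter(1, 87178291200)
n <= 1, return acc = 87178291200


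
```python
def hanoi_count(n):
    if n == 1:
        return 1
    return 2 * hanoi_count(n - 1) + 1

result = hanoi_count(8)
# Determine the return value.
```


hanoi_count(8)
= 2 * hanoi_count(7) + 1
= 2 * (2 * hanoi_count(6) + 1) + 1
= 2 * (2 * (2 * hanoi_count(5) + 1) + 1) + 1
= 2 * (2 * (2 * (2 * hanoi_count(4) + 1) + 1) + 1) + 1
= 2 * (2 * (2 * (2 * (2 * hanoi_count(3) + 1) + 1) + 1) + 1) + 1
= 2 * (2 * (2 * (2 * (2 * (2 * hanoi_count(2) + 1) + 1) + 1) + 1) + 1) + 1
= 2 * (2 * (2 * (2 * (2 * (2 * (2 * hanoi_count(1) + 1) + 1) + 1) + 1) + 1) + 1) + 1
Now compute bottom-up:
hanoi_count(1) = 1
hanoi_count(2) = 2 * 1 + 1 = 3
hanoi_count(3) = 2 * 3 + 1 = 7
hanoi_count(4) = 2 * 7 + 1 = 15
hanoi_count(5) = 2 * 15 + 1 = 31
hanoi_count(6) = 2 * 31 + 1 = 63
hanoi_count(7) = 2 * 63 + 1 = 127
hanoi_count(8) = 2 * 127 + 1 = 255
= 255


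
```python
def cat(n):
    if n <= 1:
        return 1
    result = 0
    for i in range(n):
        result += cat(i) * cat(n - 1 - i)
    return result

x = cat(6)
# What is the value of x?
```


cat(6)
= sum of cat(i) * cat(6-1-i) for i in 0..5
First compute sub-values bottom-up:
  cat(0) = 1, cat(1) = 1
  cat(2) = 1*1 + 1*1 = 2
  cat(3) = 1*2 + 1*1 + 2*1 = 5
  cat(4) = 1*5 + 1*2 + 2*1 + 5*1 = 14
  cat(5) = 1*14 + 1*5 + 2*2 + 5*1 + 14*1 = 42
Now cat(6):
  cat(0)*cat(5) = 1*42 = 42
  cat(1)*cat(4) = 1*14 = 14
  cat(2)*cat(3) = 2*5 = 10
  cat(3)*cat(2) = 5*2 = 10
  cat(4)*cat(1) = 14*1 = 14
  cat(5)*cat(0) = 42*1 = 42
= 42 + 14 + 10 + 10 + 14 + 42
= 132


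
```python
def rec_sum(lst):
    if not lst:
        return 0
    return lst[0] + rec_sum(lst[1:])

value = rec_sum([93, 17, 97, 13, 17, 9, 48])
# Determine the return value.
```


rec_sum([93, 17, 97, 13, 17, 9, 48])
= 93 + rec_sum([17, 97, 13, 17, 9, 48])
= 93 + 17 + rec_sum([97, 13, 17, 9, 48])
= 93 + 17 + 97 + rec_sum([13, 17, 9, 48])
= 93 + 17 + 97 + 13 + rec_sum([17, 9, 48])
= 93 + 17 + 97 + 13 + 17 + rec_sum([9, 48])
= 93 + 17 + 97 + 13 + 17 + 9 + rec_sum([48])
= 93 + 17 + 97 + 13 + 17 + 9 + 48 + rec_sum([])
= 93 + 17 + 97 + 13 + 17 + 9 + 48 + 0
= 294


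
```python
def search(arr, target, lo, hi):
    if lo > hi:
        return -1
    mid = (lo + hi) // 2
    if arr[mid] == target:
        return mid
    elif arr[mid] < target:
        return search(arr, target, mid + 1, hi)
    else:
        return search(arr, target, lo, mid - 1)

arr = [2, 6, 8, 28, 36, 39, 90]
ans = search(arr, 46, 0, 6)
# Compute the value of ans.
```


search(arr, 46, 0, 6)
lo=0, hi=6, mid=3, arr[mid]=28
28 < 46, search right half
lo=4, hi=6, mid=5, arr[mid]=39
39 < 46, search right half
lo=6, hi=6, mid=6, arr[mid]=90
90 > 46, search left half
lo > hi, target not found, return -1
= -1


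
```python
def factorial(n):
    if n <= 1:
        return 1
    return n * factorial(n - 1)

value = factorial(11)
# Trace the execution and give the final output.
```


factorial(11)
= 11 * factorial(10)
= 11 * 10 * factorial(9)
= 11 * 10 * 9 * factorial(8)
= 11 * 10 * 9 * 8 * factorial(7)
= 11 * 10 * 9 * 8 * 7 * factorial(6)
= 11 * 10 * 9 * 8 * 7 * 6 * factorial(5)
= 11 * 10 * 9 * 8 * 7 * 6 * 5 * factorial(4)
= 11 * 10 * 9 * 8 * 7 * 6 * 5 * 4 * factorial(3)
= 11 * 10 * 9 * 8 * 7 * 6 * 5 * 4 * 3 * factorial(2)
= 11 * 10 * 9 * 8 * 7 * 6 * 5 * 4 * 3 * 2 * factorial(1)
= 11 * 10 * 9 * 8 * 7 * 6 * 5 * 4 * 3 * 2 * 1
= 39916800


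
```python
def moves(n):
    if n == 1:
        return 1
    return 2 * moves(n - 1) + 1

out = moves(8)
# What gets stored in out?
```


moves(8)
= 2 * moves(7) + 1
= 2 * (2 * moves(6) + 1) + 1
= 2 * (2 * (2 * moves(5) + 1) + 1) + 1
= 2 * (2 * (2 * (2 * moves(4) + 1) + 1) + 1) + 1
= 2 * (2 * (2 * (2 * (2 * moves(3) + 1) + 1) + 1) + 1) + 1
= 2 * (2 * (2 * (2 * (2 * (2 * moves(2) + 1) + 1) + 1) + 1) + 1) + 1
= 2 * (2 * (2 * (2 * (2 * (2 * (2 * moves(1) + 1) + 1) + 1) + 1) + 1) + 1) + 1
Now compute bottom-up:
moves(1) = 1
moves(2) = 2 * 1 + 1 = 3
moves(3) = 2 * 3 + 1 = 7
moves(4) = 2 * 7 + 1 = 15
moves(5) = 2 * 15 + 1 = 31
moves(6) = 2 * 31 + 1 = 63
moves(7) = 2 * 63 + 1 = 127
moves(8) = 2 * 127 + 1 = 255
= 255


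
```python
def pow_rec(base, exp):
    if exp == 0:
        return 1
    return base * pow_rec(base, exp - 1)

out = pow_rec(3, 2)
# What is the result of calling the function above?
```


pow_rec(3, 2)
= 3 * pow_rec(3, 1)
= 3 * 3 * pow_rec(3, 0)
= 3 * 3 * 1
= 9


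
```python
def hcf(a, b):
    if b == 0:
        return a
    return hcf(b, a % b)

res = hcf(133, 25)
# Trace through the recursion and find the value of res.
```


hcf(133, 25)
= hcf(25, 133 % 25) = hcf(25, 8)
= hcf(8, 25 % 8) = hcf(8, 1)
= hcf(1, 8 % 1) = hcf(1, 0)
b == 0, return a = 1


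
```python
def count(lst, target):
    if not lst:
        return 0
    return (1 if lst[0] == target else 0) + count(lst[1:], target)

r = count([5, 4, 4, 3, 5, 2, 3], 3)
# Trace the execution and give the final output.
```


count([5, 4, 4, 3, 5, 2, 3], 3)
lst[0]=5 != 3: 0 + count([4, 4, 3, 5, 2, 3], 3)
lst[0]=4 != 3: 0 + count([4, 3, 5, 2, 3], 3)
lst[0]=4 != 3: 0 + count([3, 5, 2, 3], 3)
lst[0]=3 == 3: 1 + count([5, 2, 3], 3)
lst[0]=5 != 3: 0 + count([2, 3], 3)
lst[0]=2 != 3: 0 + count([3], 3)
lst[0]=3 == 3: 1 + count([], 3)
= 2


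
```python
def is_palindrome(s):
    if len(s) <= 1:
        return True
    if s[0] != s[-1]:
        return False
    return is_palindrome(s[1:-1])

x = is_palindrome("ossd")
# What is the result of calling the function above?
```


is_palindrome("ossd")
"ossd": s[0]='o' != s[-1]='d' -> False
= False


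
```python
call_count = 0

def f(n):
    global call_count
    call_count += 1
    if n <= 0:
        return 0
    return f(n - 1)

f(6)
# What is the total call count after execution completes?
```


f(6) calls f(5) calls ... calls f(0)
Total calls: 6 + 1 (for base case) = 7


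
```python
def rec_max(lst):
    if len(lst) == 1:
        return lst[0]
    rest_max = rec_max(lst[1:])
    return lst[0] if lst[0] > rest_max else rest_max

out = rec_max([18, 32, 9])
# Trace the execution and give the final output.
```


rec_max([18, 32, 9])
= compare 18 with rec_max([32, 9])
= compare 32 with rec_max([9])
Base: rec_max([9]) = 9
compare 32 with 9: max = 32
compare 18 with 32: max = 32
= 32


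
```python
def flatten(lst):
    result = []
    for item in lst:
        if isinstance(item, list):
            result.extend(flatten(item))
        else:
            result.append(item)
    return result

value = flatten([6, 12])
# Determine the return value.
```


flatten([6, 12])
Processing each element:
  6 is not a list -> append 6
  12 is not a list -> append 12
= [6, 12]


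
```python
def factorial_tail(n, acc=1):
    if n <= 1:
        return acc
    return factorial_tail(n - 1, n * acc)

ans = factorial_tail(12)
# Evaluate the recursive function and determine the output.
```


factorial_tail(12, 1)
= factorial_tail(11, 12 * 1) = factorial_tail(11, 12)
= factorial_tail(10, 11 * 12) = factorial_tail(10, 132)
= factorial_tail(9, 10 * 132) = factorial_tail(9, 1320)
= factorial_tail(8, 9 * 1320) = factorial_tail(8, 11880)
= factorial_tail(7, 8 * 11880) = factorial_tail(7, 95040)
= factorial_tail(6, 7 * 95040) = factorial_tail(6, 665280)
= factorial_tail(5, 6 * 665280) = factorial_tail(5, 3991680)
= factorial_tail(4, 5 * 3991680) = factorial_tail(4, 19958400)
= factorial_tail(3, 4 * 19958400) = factorial_tail(3, 79833600)
= factorial_tail(2, 3 * 79833600) = factorial_tail(2, 239500800)
= factorial_tail(1, 2 * 239500800) = factorial_tail(1, 479001600)
n <= 1, return acc = 479001600


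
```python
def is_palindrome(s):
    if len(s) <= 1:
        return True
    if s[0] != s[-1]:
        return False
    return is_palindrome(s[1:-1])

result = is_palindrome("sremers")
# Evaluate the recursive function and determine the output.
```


is_palindrome("sremers")
"sremers": s[0]='s' == s[-1]='s' -> is_palindrome("remer")
"remer": s[0]='r' == s[-1]='r' -> is_palindrome("eme")
"eme": s[0]='e' == s[-1]='e' -> is_palindrome("m")
"m": len <= 1 -> True
= True


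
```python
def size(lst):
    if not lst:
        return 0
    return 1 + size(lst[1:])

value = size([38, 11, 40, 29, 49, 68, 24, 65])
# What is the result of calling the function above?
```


size([38, 11, 40, 29, 49, 68, 24, 65])
= 1 + size([11, 40, 29, 49, 68, 24, 65])
= 1 + 1 + size([40, 29, 49, 68, 24, 65])
= 1 + 1 + 1 + size([29, 49, 68, 24, 65])
= 1 + 1 + 1 + 1 + size([49, 68, 24, 65])
= 1 + 1 + 1 + 1 + 1 + size([68, 24, 65])
= 1 + 1 + 1 + 1 + 1 + 1 + size([24, 65])
= 1 + 1 + 1 + 1 + 1 + 1 + 1 + size([65])
= 1 + 1 + 1 + 1 + 1 + 1 + 1 + 1 + size([])
= 1 + 1 + 1 + 1 + 1 + 1 + 1 + 1 + 0
= 8


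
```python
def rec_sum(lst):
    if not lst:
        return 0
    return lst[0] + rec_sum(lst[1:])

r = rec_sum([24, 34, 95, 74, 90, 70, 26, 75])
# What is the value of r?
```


rec_sum([24, 34, 95, 74, 90, 70, 26, 75])
= 24 + rec_sum([34, 95, 74, 90, 70, 26, 75])
= 24 + 34 + rec_sum([95, 74, 90, 70, 26, 75])
= 24 + 34 + 95 + rec_sum([74, 90, 70, 26, 75])
= 24 + 34 + 95 + 74 + rec_sum([90, 70, 26, 75])
= 24 + 34 + 95 + 74 + 90 + rec_sum([70, 26, 75])
= 24 + 34 + 95 + 74 + 90 + 70 + rec_sum([26, 75])
= 24 + 34 + 95 + 74 + 90 + 70 + 26 + rec_sum([75])
= 24 + 34 + 95 + 74 + 90 + 70 + 26 + 75 + rec_sum([])
= 24 + 34 + 95 + 74 + 90 + 70 + 26 + 75 + 0
= 488


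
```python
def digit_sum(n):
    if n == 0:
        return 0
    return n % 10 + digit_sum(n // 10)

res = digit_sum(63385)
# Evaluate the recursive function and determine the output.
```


digit_sum(63385)
= 5 + digit_sum(6338)
= 5 + 8 + digit_sum(633)
= 5 + 8 + 3 + digit_sum(63)
= 5 + 8 + 3 + 3 + digit_sum(6)
= 5 + 8 + 3 + 3 + 6 + digit_sum(0)
= 5 + 8 + 3 + 3 + 6 + 0
= 25


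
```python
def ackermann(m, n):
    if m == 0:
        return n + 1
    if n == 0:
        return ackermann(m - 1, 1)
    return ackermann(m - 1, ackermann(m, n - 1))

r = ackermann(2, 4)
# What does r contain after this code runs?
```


ackermann(2, 4)
= ackermann(1, ackermann(2, 3))
First compute ackermann(2, 3) = 9
= ackermann(1, 9)
= 11


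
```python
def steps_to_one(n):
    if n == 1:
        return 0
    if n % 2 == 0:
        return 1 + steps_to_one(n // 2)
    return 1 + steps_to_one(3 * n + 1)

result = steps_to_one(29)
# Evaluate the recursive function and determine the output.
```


steps_to_one(29)
29 is odd -> 3*29+1 = 88 -> steps_to_one(88)
88 is even -> steps_to_one(44)
44 is even -> steps_to_one(22)
22 is even -> steps_to_one(11)
11 is odd -> 3*11+1 = 34 -> steps_to_one(34)
34 is even -> steps_to_one(17)
17 is odd -> 3*17+1 = 52 -> steps_to_one(52)
52 is even -> steps_to_one(26)
26 is even -> steps_to_one(13)
13 is odd -> 3*13+1 = 40 -> steps_to_one(40)
40 is even -> steps_to_one(20)
20 is even -> steps_to_one(10)
10 is even -> steps_to_one(5)
5 is odd -> 3*5+1 = 16 -> steps_to_one(16)
16 is even -> steps_to_one(8)
8 is even -> steps_to_one(4)
4 is even -> steps_to_one(2)
2 is even -> steps_to_one(1)
Reached 1 after 18 steps
= 18


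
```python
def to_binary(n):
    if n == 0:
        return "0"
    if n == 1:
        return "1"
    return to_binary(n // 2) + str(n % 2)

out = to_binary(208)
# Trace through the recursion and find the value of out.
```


to_binary(208)
= to_binary(104) + "0"
= to_binary(52) + "0" + "0"
= to_binary(26) + "0" + "0" + "0"
= to_binary(13) + "0" + "0" + "0" + "0"
= to_binary(6) + "1" + "0" + "0" + "0" + "0"
= to_binary(3) + "0" + "1" + "0" + "0" + "0" + "0"
= to_binary(1) + "1" + "0" + "1" + "0" + "0" + "0" + "0"
= "1" + "1" + "0" + "1" + "0" + "0" + "0" + "0"
= "11010000"


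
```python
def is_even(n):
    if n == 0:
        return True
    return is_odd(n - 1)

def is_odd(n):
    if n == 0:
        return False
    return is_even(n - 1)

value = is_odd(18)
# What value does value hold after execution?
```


is_odd(18)
= is_even(17)
= is_odd(16)
= is_even(15)
= is_odd(14)
= is_even(13)
= is_odd(12)
= is_even(11)
= is_odd(10)
= is_even(9)
= is_odd(8)
= is_even(7)
= is_odd(6)
= is_even(5)
= is_odd(4)
= is_even(3)
= is_odd(2)
= is_even(1)
= is_odd(0)
n == 0: return False
= False


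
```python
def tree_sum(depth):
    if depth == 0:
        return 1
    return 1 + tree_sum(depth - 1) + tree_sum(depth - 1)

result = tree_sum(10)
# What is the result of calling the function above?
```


tree_sum(10)
= 1 + tree_sum(9) + tree_sum(9)
= 1 + 2 * tree_sum(9)
tree_sum(k) = 2^(k+1) - 1
tree_sum(0) = 1
tree_sum(1) = 3
tree_sum(2) = 7
tree_sum(3) = 15
tree_sum(4) = 31
tree_sum(10) = 2^11 - 1 = 2047


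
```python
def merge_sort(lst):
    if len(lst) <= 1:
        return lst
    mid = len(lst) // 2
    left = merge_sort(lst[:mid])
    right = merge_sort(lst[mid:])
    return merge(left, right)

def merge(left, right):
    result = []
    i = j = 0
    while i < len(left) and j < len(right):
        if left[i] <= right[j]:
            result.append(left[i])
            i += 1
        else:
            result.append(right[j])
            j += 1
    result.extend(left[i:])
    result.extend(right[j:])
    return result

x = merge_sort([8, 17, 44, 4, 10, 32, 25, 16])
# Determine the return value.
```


merge_sort([8, 17, 44, 4, 10, 32, 25, 16])
Split into [8, 17, 44, 4] and [10, 32, 25, 16]
Left sorted: [4, 8, 17, 44]
Right sorted: [10, 16, 25, 32]
Merge [4, 8, 17, 44] and [10, 16, 25, 32]
= [4, 8, 10, 16, 17, 25, 32, 44]


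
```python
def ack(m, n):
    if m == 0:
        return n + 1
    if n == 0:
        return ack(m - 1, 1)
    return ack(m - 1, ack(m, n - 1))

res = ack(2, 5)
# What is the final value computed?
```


ack(2, 5)
= ack(1, ack(2, 4))
First compute ack(2, 4) = 11
= ack(1, 11)
= 13


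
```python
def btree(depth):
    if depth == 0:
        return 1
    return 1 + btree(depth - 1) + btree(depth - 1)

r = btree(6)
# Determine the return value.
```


btree(6)
= 1 + btree(5) + btree(5)
= 1 + 2 * btree(5)
btree(k) = 2^(k+1) - 1
btree(0) = 1
btree(1) = 3
btree(2) = 7
btree(3) = 15
btree(4) = 31
btree(6) = 2^7 - 1 = 127


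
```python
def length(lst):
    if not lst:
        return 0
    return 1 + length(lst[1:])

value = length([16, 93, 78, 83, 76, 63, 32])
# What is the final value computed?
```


length([16, 93, 78, 83, 76, 63, 32])
= 1 + length([93, 78, 83, 76, 63, 32])
= 1 + 1 + length([78, 83, 76, 63, 32])
= 1 + 1 + 1 + length([83, 76, 63, 32])
= 1 + 1 + 1 + 1 + length([76, 63, 32])
= 1 + 1 + 1 + 1 + 1 + length([63, 32])
= 1 + 1 + 1 + 1 + 1 + 1 + length([32])
= 1 + 1 + 1 + 1 + 1 + 1 + 1 + length([])
= 1 + 1 + 1 + 1 + 1 + 1 + 1 + 0
= 7


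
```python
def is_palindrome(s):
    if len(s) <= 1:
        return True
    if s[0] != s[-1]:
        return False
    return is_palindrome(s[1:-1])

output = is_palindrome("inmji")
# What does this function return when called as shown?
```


is_palindrome("inmji")
"inmji": s[0]='i' == s[-1]='i' -> is_palindrome("nmj")
"nmj": s[0]='n' != s[-1]='j' -> False
= False


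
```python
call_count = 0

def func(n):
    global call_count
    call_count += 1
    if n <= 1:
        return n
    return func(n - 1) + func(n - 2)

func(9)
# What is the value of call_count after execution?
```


func(9) calls func(8) and func(7); each non-base call branches into two more.
Let C(k) = total number of calls made by func(k), including the call to func(k) itself.
Base cases: C(0) = 1, C(1) = 1
Recurrence: C(k) = 1 + C(k-1) + C(k-2)
  C(2) = 1 + C(1) + C(0) = 1 + 1 + 1 = 3
  C(3) = 1 + C(2) + C(1) = 1 + 3 + 1 = 5
  C(4) = 1 + C(3) + C(2) = 1 + 5 + 3 = 9
  C(5) = 1 + C(4) + C(3) = 1 + 9 + 5 = 15
  C(6) = 1 + C(5) + C(4) = 1 + 15 + 9 = 25
  C(7) = 1 + C(6) + C(5) = 1 + 25 + 15 = 41
  C(8) = 1 + C(7) + C(6) = 1 + 41 + 25 = 67
  C(9) = 1 + C(8) + C(7) = 1 + 67 + 41 = 109
Total calls = C(9) = 109


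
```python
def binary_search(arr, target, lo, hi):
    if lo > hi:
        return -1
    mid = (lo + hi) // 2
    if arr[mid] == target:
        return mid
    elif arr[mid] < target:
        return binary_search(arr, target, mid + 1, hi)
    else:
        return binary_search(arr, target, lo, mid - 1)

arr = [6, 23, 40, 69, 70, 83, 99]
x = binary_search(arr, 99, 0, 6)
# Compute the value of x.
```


binary_search(arr, 99, 0, 6)
lo=0, hi=6, mid=3, arr[mid]=69
69 < 99, search right half
lo=4, hi=6, mid=5, arr[mid]=83
83 < 99, search right half
lo=6, hi=6, mid=6, arr[mid]=99
arr[6] == 99, found at index 6
= 6


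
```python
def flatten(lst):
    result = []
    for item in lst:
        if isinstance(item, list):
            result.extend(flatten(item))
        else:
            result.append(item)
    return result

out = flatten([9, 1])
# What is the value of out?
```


flatten([9, 1])
Processing each element:
  9 is not a list -> append 9
  1 is not a list -> append 1
= [9, 1]


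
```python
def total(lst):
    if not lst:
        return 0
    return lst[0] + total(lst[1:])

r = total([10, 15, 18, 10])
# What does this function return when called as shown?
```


total([10, 15, 18, 10])
= 10 + total([15, 18, 10])
= 10 + 15 + total([18, 10])
= 10 + 15 + 18 + total([10])
= 10 + 15 + 18 + 10 + total([])
= 10 + 15 + 18 + 10 + 0
= 53


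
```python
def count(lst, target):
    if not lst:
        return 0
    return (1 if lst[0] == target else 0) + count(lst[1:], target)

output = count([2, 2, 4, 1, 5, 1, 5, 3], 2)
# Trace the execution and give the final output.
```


count([2, 2, 4, 1, 5, 1, 5, 3], 2)
lst[0]=2 == 2: 1 + count([2, 4, 1, 5, 1, 5, 3], 2)
lst[0]=2 == 2: 1 + count([4, 1, 5, 1, 5, 3], 2)
lst[0]=4 != 2: 0 + count([1, 5, 1, 5, 3], 2)
lst[0]=1 != 2: 0 + count([5, 1, 5, 3], 2)
lst[0]=5 != 2: 0 + count([1, 5, 3], 2)
lst[0]=1 != 2: 0 + count([5, 3], 2)
lst[0]=5 != 2: 0 + count([3], 2)
lst[0]=3 != 2: 0 + count([], 2)
= 2


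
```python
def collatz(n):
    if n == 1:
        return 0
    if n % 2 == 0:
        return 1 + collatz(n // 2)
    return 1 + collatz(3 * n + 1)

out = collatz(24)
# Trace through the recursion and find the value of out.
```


collatz(24)
24 is even -> collatz(12)
12 is even -> collatz(6)
6 is even -> collatz(3)
3 is odd -> 3*3+1 = 10 -> collatz(10)
10 is even -> collatz(5)
5 is odd -> 3*5+1 = 16 -> collatz(16)
16 is even -> collatz(8)
8 is even -> collatz(4)
4 is even -> collatz(2)
2 is even -> collatz(1)
Reached 1 after 10 steps
= 10


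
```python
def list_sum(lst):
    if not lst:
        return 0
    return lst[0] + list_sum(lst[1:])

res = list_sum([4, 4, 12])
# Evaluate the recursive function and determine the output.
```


list_sum([4, 4, 12])
= 4 + list_sum([4, 12])
= 4 + 4 + list_sum([12])
= 4 + 4 + 12 + list_sum([])
= 4 + 4 + 12 + 0
= 20


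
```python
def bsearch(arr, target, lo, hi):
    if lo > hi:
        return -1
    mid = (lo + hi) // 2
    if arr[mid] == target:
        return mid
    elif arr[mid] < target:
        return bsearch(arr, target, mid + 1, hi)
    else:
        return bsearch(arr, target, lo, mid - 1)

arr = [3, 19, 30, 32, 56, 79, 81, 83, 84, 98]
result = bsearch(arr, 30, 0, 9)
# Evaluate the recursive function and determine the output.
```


bsearch(arr, 30, 0, 9)
lo=0, hi=9, mid=4, arr[mid]=56
56 > 30, search left half
lo=0, hi=3, mid=1, arr[mid]=19
19 < 30, search right half
lo=2, hi=3, mid=2, arr[mid]=30
arr[2] == 30, found at index 2
= 2


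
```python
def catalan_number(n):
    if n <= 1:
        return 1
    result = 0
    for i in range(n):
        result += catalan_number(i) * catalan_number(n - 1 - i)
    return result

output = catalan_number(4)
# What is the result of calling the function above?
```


catalan_number(4)
= sum of catalan_number(i) * catalan_number(4-1-i) for i in 0..3
First compute sub-values bottom-up:
  catalan_number(0) = 1, catalan_number(1) = 1
  catalan_number(2) = 1*1 + 1*1 = 2
  catalan_number(3) = 1*2 + 1*1 + 2*1 = 5
Now catalan_number(4):
  catalan_number(0)*catalan_number(3) = 1*5 = 5
  catalan_number(1)*catalan_number(2) = 1*2 = 2
  catalan_number(2)*catalan_number(1) = 2*1 = 2
  catalan_number(3)*catalan_number(0) = 5*1 = 5
= 5 + 2 + 2 + 5
= 14


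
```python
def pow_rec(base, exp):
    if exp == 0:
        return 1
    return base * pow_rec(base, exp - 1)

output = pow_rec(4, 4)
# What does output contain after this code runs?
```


pow_rec(4, 4)
= 4 * pow_rec(4, 3)
= 4 * 4 * pow_rec(4, 2)
= 4 * 4 * 4 * pow_rec(4, 1)
= 4 * 4 * 4 * 4 * pow_rec(4, 0)
= 4 * 4 * 4 * 4 * 1
= 256


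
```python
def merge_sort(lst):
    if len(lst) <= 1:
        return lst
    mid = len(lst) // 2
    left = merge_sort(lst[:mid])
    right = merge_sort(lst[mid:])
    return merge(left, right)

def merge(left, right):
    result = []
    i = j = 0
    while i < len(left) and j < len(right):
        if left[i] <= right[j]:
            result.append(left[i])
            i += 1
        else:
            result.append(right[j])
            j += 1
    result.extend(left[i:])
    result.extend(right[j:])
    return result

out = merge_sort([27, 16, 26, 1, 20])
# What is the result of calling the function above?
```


merge_sort([27, 16, 26, 1, 20])
Split into [27, 16] and [26, 1, 20]
Left sorted: [16, 27]
Right sorted: [1, 20, 26]
Merge [16, 27] and [1, 20, 26]
= [1, 16, 20, 26, 27]


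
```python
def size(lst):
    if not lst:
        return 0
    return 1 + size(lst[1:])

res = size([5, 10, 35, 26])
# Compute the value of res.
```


size([5, 10, 35, 26])
= 1 + size([10, 35, 26])
= 1 + 1 + size([35, 26])
= 1 + 1 + 1 + size([26])
= 1 + 1 + 1 + 1 + size([])
= 1 + 1 + 1 + 1 + 0
= 4


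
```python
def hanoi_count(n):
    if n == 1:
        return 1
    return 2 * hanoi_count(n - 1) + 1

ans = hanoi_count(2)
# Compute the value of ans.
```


hanoi_count(2)
= 2 * hanoi_count(1) + 1
Now compute bottom-up:
hanoi_count(1) = 1
hanoi_count(2) = 2 * 1 + 1 = 3
= 3


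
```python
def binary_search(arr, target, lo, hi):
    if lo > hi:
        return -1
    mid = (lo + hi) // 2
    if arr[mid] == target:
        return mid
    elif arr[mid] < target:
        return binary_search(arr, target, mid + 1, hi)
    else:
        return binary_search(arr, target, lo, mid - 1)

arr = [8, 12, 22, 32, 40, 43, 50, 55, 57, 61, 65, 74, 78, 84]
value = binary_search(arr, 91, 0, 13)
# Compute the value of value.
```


binary_search(arr, 91, 0, 13)
lo=0, hi=13, mid=6, arr[mid]=50
50 < 91, search right half
lo=7, hi=13, mid=10, arr[mid]=65
65 < 91, search right half
lo=11, hi=13, mid=12, arr[mid]=78
78 < 91, search right half
lo=13, hi=13, mid=13, arr[mid]=84
84 < 91, search right half
lo > hi, target not found, return -1
= -1


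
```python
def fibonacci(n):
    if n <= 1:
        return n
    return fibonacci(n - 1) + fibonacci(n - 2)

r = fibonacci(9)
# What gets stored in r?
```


fibonacci(9)
= fibonacci(8) + fibonacci(7)
= (fibonacci(7) + fibonacci(6)) + fibonacci(7)
Computing bottom-up: fibonacci(0)=0, fibonacci(1)=1, fibonacci(2)=1, fibonacci(3)=2, fibonacci(4)=3, fibonacci(5)=5, fibonacci(6)=8, fibonacci(7)=13, fibonacci(8)=21, fibonacci(9)=34
= 34


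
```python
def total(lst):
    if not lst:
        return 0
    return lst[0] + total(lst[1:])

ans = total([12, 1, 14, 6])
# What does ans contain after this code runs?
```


total([12, 1, 14, 6])
= 12 + total([1, 14, 6])
= 12 + 1 + total([14, 6])
= 12 + 1 + 14 + total([6])
= 12 + 1 + 14 + 6 + total([])
= 12 + 1 + 14 + 6 + 0
= 33


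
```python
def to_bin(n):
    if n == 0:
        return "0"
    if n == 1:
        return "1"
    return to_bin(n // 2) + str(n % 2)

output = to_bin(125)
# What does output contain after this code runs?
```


to_bin(125)
= to_bin(62) + "1"
= to_bin(31) + "0" + "1"
= to_bin(15) + "1" + "0" + "1"
= to_bin(7) + "1" + "1" + "0" + "1"
= to_bin(3) + "1" + "1" + "1" + "0" + "1"
= to_bin(1) + "1" + "1" + "1" + "1" + "0" + "1"
= "1" + "1" + "1" + "1" + "1" + "0" + "1"
= "1111101"


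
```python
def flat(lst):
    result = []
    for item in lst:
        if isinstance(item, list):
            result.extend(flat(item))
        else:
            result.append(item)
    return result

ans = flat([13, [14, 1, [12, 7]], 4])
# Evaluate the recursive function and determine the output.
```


flat([13, [14, 1, [12, 7]], 4])
Processing each element:
  13 is not a list -> append 13
  [14, 1, [12, 7]] is a list -> flat recursively -> [14, 1, 12, 7]
  4 is not a list -> append 4
= [13, 14, 1, 12, 7, 4]


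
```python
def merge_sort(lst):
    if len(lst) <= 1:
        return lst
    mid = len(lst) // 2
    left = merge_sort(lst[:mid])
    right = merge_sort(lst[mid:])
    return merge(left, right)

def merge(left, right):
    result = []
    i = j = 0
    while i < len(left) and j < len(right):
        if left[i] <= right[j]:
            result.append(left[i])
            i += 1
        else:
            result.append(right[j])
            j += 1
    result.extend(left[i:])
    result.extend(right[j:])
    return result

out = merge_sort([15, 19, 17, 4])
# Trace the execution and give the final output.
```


merge_sort([15, 19, 17, 4])
Split into [15, 19] and [17, 4]
Left sorted: [15, 19]
Right sorted: [4, 17]
Merge [15, 19] and [4, 17]
= [4, 15, 17, 19]


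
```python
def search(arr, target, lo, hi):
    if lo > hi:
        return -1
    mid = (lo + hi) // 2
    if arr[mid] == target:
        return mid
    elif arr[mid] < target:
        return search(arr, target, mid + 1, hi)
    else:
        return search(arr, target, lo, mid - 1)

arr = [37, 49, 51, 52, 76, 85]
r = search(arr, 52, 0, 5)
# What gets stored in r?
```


search(arr, 52, 0, 5)
lo=0, hi=5, mid=2, arr[mid]=51
51 < 52, search right half
lo=3, hi=5, mid=4, arr[mid]=76
76 > 52, search left half
lo=3, hi=3, mid=3, arr[mid]=52
arr[3] == 52, found at index 3
= 3


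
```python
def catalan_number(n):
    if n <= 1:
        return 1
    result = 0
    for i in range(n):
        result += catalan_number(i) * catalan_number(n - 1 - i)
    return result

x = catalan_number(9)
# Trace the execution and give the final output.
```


catalan_number(9)
= sum of catalan_number(i) * catalan_number(9-1-i) for i in 0..8
First compute sub-values bottom-up:
  catalan_number(0) = 1, catalan_number(1) = 1
  catalan_number(2) = 1*1 + 1*1 = 2
  catalan_number(3) = 1*2 + 1*1 + 2*1 = 5
  catalan_number(4) = 1*5 + 1*2 + 2*1 + 5*1 = 14
  catalan_number(5) = 1*14 + 1*5 + 2*2 + 5*1 + 14*1 = 42
  catalan_number(6) = 1*42 + 1*14 + 2*5 + 5*2 + 14*1 + 42*1 = 132
  catalan_number(7) = 1*132 + 1*42 + 2*14 + 5*5 + 14*2 + 42*1 + 132*1 = 429
  catalan_number(8) = 1*429 + 1*132 + 2*42 + 5*14 + 14*5 + 42*2 + 132*1 + 429*1 = 1430
Now catalan_number(9):
  catalan_number(0)*catalan_number(8) = 1*1430 = 1430
  catalan_number(1)*catalan_number(7) = 1*429 = 429
  catalan_number(2)*catalan_number(6) = 2*132 = 264
  catalan_number(3)*catalan_number(5) = 5*42 = 210
  catalan_number(4)*catalan_number(4) = 14*14 = 196
  catalan_number(5)*catalan_number(3) = 42*5 = 210
  catalan_number(6)*catalan_number(2) = 132*2 = 264
  catalan_number(7)*catalan_number(1) = 429*1 = 429
  catalan_number(8)*catalan_number(0) = 1430*1 = 1430
= 1430 + 429 + 264 + 210 + 196 + 210 + 264 + 429 + 1430
= 4862


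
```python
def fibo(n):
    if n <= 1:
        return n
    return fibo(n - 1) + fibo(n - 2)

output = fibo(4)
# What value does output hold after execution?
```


fibo(4)
= fibo(3) + fibo(2)
= (fibo(2) + fibo(1)) + fibo(2)
Computing bottom-up: fibo(0)=0, fibo(1)=1, fibo(2)=1, fibo(3)=2, fibo(4)=3
= 3


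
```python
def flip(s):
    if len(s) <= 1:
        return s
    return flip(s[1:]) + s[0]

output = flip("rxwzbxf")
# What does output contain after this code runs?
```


flip("rxwzbxf")
= flip("xwzbxf") + "r"
= flip("wzbxf") + "x" + "r"
= flip("zbxf") + "w" + "x" + "r"
= flip("bxf") + "z" + "w" + "x" + "r"
= flip("xf") + "b" + "z" + "w" + "x" + "r"
= flip("f") + "x" + "b" + "z" + "w" + "x" + "r"
= "f" + "x" + "b" + "z" + "w" + "x" + "r"
= "fxbzwxr"


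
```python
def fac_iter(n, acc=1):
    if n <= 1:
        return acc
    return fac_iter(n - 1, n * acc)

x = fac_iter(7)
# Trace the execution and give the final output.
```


fac_iter(7, 1)
= fac_iter(6, 7 * 1) = fac_iter(6, 7)
= fac_iter(5, 6 * 7) = fac_iter(5, 42)
= fac_iter(4, 5 * 42) = fac_iter(4, 210)
= fac_iter(3, 4 * 210) = fac_iter(3, 840)
= fac_iter(2, 3 * 840) = fac_iter(2, 2520)
= fac_iter(1, 2 * 2520) = fac_iter(1, 5040)
n <= 1, return acc = 5040


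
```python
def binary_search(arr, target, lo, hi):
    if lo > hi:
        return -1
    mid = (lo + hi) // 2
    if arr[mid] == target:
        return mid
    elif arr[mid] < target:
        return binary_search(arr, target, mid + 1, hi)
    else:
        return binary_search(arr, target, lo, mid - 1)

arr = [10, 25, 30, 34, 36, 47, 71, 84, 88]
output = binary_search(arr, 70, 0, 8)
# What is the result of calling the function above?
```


binary_search(arr, 70, 0, 8)
lo=0, hi=8, mid=4, arr[mid]=36
36 < 70, search right half
lo=5, hi=8, mid=6, arr[mid]=71
71 > 70, search left half
lo=5, hi=5, mid=5, arr[mid]=47
47 < 70, search right half
lo > hi, target not found, return -1
= -1


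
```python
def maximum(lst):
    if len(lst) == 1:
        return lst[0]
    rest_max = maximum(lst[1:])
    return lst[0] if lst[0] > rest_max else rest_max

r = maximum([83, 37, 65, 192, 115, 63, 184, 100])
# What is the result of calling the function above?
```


maximum([83, 37, 65, 192, 115, 63, 184, 100])
= compare 83 with maximum([37, 65, 192, 115, 63, 184, 100])
= compare 37 with maximum([65, 192, 115, 63, 184, 100])
= compare 65 with maximum([192, 115, 63, 184, 100])
= compare 192 with maximum([115, 63, 184, 100])
= compare 115 with maximum([63, 184, 100])
= compare 63 with maximum([184, 100])
= compare 184 with maximum([100])
Base: maximum([100]) = 100
compare 184 with 100: max = 184
compare 63 with 184: max = 184
compare 115 with 184: max = 184
compare 192 with 184: max = 192
compare 65 with 192: max = 192
compare 37 with 192: max = 192
compare 83 with 192: max = 192
= 192


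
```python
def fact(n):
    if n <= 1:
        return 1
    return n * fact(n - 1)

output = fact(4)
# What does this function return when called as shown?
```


fact(4)
= 4 * fact(3)
= 4 * 3 * fact(2)
= 4 * 3 * 2 * fact(1)
= 4 * 3 * 2 * 1
= 24


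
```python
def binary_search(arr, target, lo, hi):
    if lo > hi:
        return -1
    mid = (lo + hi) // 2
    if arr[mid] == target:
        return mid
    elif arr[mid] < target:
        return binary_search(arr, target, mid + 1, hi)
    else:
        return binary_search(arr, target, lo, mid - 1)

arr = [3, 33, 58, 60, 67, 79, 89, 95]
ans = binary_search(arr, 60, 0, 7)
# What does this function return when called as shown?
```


binary_search(arr, 60, 0, 7)
lo=0, hi=7, mid=3, arr[mid]=60
arr[3] == 60, found at index 3
= 3


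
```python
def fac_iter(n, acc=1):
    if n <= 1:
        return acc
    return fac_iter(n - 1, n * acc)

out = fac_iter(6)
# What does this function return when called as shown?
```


fac_iter(6, 1)
= fac_iter(5, 6 * 1) = fac_iter(5, 6)
= fac_iter(4, 5 * 6) = fac_iter(4, 30)
= fac_iter(3, 4 * 30) = fac_iter(3, 120)
= fac_iter(2, 3 * 120) = fac_iter(2, 360)
= fac_iter(1, 2 * 360) = fac_iter(1, 720)
n <= 1, return acc = 720


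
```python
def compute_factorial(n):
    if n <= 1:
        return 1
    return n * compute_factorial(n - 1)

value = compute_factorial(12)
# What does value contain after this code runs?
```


compute_factorial(12)
= 12 * compute_factorial(11)
= 12 * 11 * compute_factorial(10)
= 12 * 11 * 10 * compute_factorial(9)
= 12 * 11 * 10 * 9 * compute_factorial(8)
= 12 * 11 * 10 * 9 * 8 * compute_factorial(7)
= 12 * 11 * 10 * 9 * 8 * 7 * compute_factorial(6)
= 12 * 11 * 10 * 9 * 8 * 7 * 6 * compute_factorial(5)
= 12 * 11 * 10 * 9 * 8 * 7 * 6 * 5 * compute_factorial(4)
= 12 * 11 * 10 * 9 * 8 * 7 * 6 * 5 * 4 * compute_factorial(3)
= 12 * 11 * 10 * 9 * 8 * 7 * 6 * 5 * 4 * 3 * compute_factorial(2)
= 12 * 11 * 10 * 9 * 8 * 7 * 6 * 5 * 4 * 3 * 2 * compute_factorial(1)
= 12 * 11 * 10 * 9 * 8 * 7 * 6 * 5 * 4 * 3 * 2 * 1
= 479001600


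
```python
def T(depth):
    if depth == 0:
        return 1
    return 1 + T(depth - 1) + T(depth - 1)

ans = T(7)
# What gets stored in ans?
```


T(7)
= 1 + T(6) + T(6)
= 1 + 2 * T(6)
T(k) = 2^(k+1) - 1
T(0) = 1
T(1) = 3
T(2) = 7
T(3) = 15
T(4) = 31
T(7) = 2^8 - 1 = 255


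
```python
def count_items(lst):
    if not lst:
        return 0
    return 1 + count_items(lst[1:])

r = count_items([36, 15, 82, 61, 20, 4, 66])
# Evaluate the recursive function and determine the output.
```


count_items([36, 15, 82, 61, 20, 4, 66])
= 1 + count_items([15, 82, 61, 20, 4, 66])
= 1 + 1 + count_items([82, 61, 20, 4, 66])
= 1 + 1 + 1 + count_items([61, 20, 4, 66])
= 1 + 1 + 1 + 1 + count_items([20, 4, 66])
= 1 + 1 + 1 + 1 + 1 + count_items([4, 66])
= 1 + 1 + 1 + 1 + 1 + 1 + count_items([66])
= 1 + 1 + 1 + 1 + 1 + 1 + 1 + count_items([])
= 1 + 1 + 1 + 1 + 1 + 1 + 1 + 0
= 7


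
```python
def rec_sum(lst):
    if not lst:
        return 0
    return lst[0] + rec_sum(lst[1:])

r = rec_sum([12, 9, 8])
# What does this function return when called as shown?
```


rec_sum([12, 9, 8])
= 12 + rec_sum([9, 8])
= 12 + 9 + rec_sum([8])
= 12 + 9 + 8 + rec_sum([])
= 12 + 9 + 8 + 0
= 29


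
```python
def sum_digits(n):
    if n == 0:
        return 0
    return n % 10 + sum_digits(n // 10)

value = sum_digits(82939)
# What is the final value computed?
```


sum_digits(82939)
= 9 + sum_digits(8293)
= 9 + 3 + sum_digits(829)
= 9 + 3 + 9 + sum_digits(82)
= 9 + 3 + 9 + 2 + sum_digits(8)
= 9 + 3 + 9 + 2 + 8 + sum_digits(0)
= 9 + 3 + 9 + 2 + 8 + 0
= 31


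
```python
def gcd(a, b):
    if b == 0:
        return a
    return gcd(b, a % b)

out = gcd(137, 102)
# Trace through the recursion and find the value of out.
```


gcd(137, 102)
= gcd(102, 137 % 102) = gcd(102, 35)
= gcd(35, 102 % 35) = gcd(35, 32)
= gcd(32, 35 % 32) = gcd(32, 3)
= gcd(3, 32 % 3) = gcd(3, 2)
= gcd(2, 3 % 2) = gcd(2, 1)
= gcd(1, 2 % 1) = gcd(1, 0)
b == 0, return a = 1


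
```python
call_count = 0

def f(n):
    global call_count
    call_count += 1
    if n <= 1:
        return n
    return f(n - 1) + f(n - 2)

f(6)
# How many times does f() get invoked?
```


f(6) calls f(5) and f(4); each non-base call branches into two more.
Let C(k) = total number of calls made by f(k), including the call to f(k) itself.
Base cases: C(0) = 1, C(1) = 1
Recurrence: C(k) = 1 + C(k-1) + C(k-2)
  C(2) = 1 + C(1) + C(0) = 1 + 1 + 1 = 3
  C(3) = 1 + C(2) + C(1) = 1 + 3 + 1 = 5
  C(4) = 1 + C(3) + C(2) = 1 + 5 + 3 = 9
  C(5) = 1 + C(4) + C(3) = 1 + 9 + 5 = 15
  C(6) = 1 + C(5) + C(4) = 1 + 15 + 9 = 25
Total calls = C(6) = 25


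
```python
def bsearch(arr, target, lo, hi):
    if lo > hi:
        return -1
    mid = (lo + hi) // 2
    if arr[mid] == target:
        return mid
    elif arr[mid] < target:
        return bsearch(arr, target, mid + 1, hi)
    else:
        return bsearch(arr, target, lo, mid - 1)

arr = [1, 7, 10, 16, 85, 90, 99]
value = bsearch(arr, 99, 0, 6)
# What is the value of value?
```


bsearch(arr, 99, 0, 6)
lo=0, hi=6, mid=3, arr[mid]=16
16 < 99, search right half
lo=4, hi=6, mid=5, arr[mid]=90
90 < 99, search right half
lo=6, hi=6, mid=6, arr[mid]=99
arr[6] == 99, found at index 6
= 6


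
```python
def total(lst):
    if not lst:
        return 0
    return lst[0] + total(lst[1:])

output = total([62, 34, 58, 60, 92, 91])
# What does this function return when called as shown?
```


total([62, 34, 58, 60, 92, 91])
= 62 + total([34, 58, 60, 92, 91])
= 62 + 34 + total([58, 60, 92, 91])
= 62 + 34 + 58 + total([60, 92, 91])
= 62 + 34 + 58 + 60 + total([92, 91])
= 62 + 34 + 58 + 60 + 92 + total([91])
= 62 + 34 + 58 + 60 + 92 + 91 + total([])
= 62 + 34 + 58 + 60 + 92 + 91 + 0
= 397


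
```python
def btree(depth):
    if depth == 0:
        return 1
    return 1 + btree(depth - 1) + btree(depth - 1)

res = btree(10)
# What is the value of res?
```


btree(10)
= 1 + btree(9) + btree(9)
= 1 + 2 * btree(9)
btree(k) = 2^(k+1) - 1
btree(0) = 1
btree(1) = 3
btree(2) = 7
btree(3) = 15
btree(4) = 31
btree(10) = 2^11 - 1 = 2047


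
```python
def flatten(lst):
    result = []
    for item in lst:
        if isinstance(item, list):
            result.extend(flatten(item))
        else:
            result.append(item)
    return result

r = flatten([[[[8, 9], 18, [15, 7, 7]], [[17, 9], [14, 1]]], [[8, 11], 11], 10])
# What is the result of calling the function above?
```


flatten([[[[8, 9], 18, [15, 7, 7]], [[17, 9], [14, 1]]], [[8, 11], 11], 10])
Processing each element:
  [[[8, 9], 18, [15, 7, 7]], [[17, 9], [14, 1]]] is a list -> flatten recursively -> [8, 9, 18, 15, 7, 7, 17, 9, 14, 1]
  [[8, 11], 11] is a list -> flatten recursively -> [8, 11, 11]
  10 is not a list -> append 10
= [8, 9, 18, 15, 7, 7, 17, 9, 14, 1, 8, 11, 11, 10]


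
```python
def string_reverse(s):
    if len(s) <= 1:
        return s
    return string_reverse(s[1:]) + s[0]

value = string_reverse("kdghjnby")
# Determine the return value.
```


string_reverse("kdghjnby")
= string_reverse("dghjnby") + "k"
= string_reverse("ghjnby") + "d" + "k"
= string_reverse("hjnby") + "g" + "d" + "k"
= string_reverse("jnby") + "h" + "g" + "d" + "k"
= string_reverse("nby") + "j" + "h" + "g" + "d" + "k"
= string_reverse("by") + "n" + "j" + "h" + "g" + "d" + "k"
= string_reverse("y") + "b" + "n" + "j" + "h" + "g" + "d" + "k"
= "y" + "b" + "n" + "j" + "h" + "g" + "d" + "k"
= "ybnjhgdk"


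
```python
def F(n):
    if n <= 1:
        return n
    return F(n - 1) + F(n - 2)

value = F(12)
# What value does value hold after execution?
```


F(12)
= F(11) + F(10)
= (F(10) + F(9)) + F(10)
Computing bottom-up: F(0)=0, F(1)=1, F(2)=1, F(3)=2, F(4)=3, F(5)=5, F(6)=8, F(7)=13, F(8)=21, F(9)=34, F(10)=55, F(11)=89, F(12)=144
= 144


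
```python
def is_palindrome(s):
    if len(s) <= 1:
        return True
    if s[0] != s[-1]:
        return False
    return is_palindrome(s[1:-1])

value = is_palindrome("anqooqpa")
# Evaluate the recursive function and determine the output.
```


is_palindrome("anqooqpa")
"anqooqpa": s[0]='a' == s[-1]='a' -> is_palindrome("nqooqp")
"nqooqp": s[0]='n' != s[-1]='p' -> False
= False


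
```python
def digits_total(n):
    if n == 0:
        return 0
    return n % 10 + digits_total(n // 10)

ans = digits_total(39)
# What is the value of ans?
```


digits_total(39)
= 9 + digits_total(3)
= 9 + 3 + digits_total(0)
= 9 + 3 + 0
= 12


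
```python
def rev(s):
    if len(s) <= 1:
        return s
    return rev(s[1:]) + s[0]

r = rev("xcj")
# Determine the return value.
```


rev("xcj")
= rev("cj") + "x"
= rev("j") + "c" + "x"
= "j" + "c" + "x"
= "jcx"


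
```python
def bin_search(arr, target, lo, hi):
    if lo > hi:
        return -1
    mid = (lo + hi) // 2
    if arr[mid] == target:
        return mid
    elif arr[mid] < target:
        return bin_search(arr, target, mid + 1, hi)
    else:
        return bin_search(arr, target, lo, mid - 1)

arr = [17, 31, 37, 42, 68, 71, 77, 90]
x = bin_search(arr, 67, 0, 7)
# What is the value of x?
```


bin_search(arr, 67, 0, 7)
lo=0, hi=7, mid=3, arr[mid]=42
42 < 67, search right half
lo=4, hi=7, mid=5, arr[mid]=71
71 > 67, search left half
lo=4, hi=4, mid=4, arr[mid]=68
68 > 67, search left half
lo > hi, target not found, return -1
= -1


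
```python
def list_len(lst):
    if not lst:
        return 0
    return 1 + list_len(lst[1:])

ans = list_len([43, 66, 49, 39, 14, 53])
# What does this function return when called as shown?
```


list_len([43, 66, 49, 39, 14, 53])
= 1 + list_len([66, 49, 39, 14, 53])
= 1 + 1 + list_len([49, 39, 14, 53])
= 1 + 1 + 1 + list_len([39, 14, 53])
= 1 + 1 + 1 + 1 + list_len([14, 53])
= 1 + 1 + 1 + 1 + 1 + list_len([53])
= 1 + 1 + 1 + 1 + 1 + 1 + list_len([])
= 1 + 1 + 1 + 1 + 1 + 1 + 0
= 6
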